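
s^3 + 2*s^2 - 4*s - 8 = (s - 2)*(s + 2)^2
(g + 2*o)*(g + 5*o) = g^2 + 7*g*o + 10*o^2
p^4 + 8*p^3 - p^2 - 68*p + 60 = (p - 2)*(p - 1)*(p + 5)*(p + 6)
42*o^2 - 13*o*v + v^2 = (-7*o + v)*(-6*o + v)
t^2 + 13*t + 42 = (t + 6)*(t + 7)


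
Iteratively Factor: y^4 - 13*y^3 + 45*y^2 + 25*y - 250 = (y - 5)*(y^3 - 8*y^2 + 5*y + 50) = (y - 5)^2*(y^2 - 3*y - 10) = (y - 5)^3*(y + 2)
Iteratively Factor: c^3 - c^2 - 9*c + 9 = (c + 3)*(c^2 - 4*c + 3) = (c - 1)*(c + 3)*(c - 3)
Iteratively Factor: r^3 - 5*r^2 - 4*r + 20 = (r + 2)*(r^2 - 7*r + 10) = (r - 5)*(r + 2)*(r - 2)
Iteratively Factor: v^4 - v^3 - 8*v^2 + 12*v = (v + 3)*(v^3 - 4*v^2 + 4*v) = (v - 2)*(v + 3)*(v^2 - 2*v) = v*(v - 2)*(v + 3)*(v - 2)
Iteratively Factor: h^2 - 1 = (h + 1)*(h - 1)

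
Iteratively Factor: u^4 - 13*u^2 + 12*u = (u - 1)*(u^3 + u^2 - 12*u) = (u - 1)*(u + 4)*(u^2 - 3*u) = (u - 3)*(u - 1)*(u + 4)*(u)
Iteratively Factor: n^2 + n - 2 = (n + 2)*(n - 1)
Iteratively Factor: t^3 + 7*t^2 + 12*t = (t + 3)*(t^2 + 4*t) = (t + 3)*(t + 4)*(t)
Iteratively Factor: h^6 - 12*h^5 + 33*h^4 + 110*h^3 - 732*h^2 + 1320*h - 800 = (h - 2)*(h^5 - 10*h^4 + 13*h^3 + 136*h^2 - 460*h + 400) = (h - 2)^2*(h^4 - 8*h^3 - 3*h^2 + 130*h - 200) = (h - 2)^3*(h^3 - 6*h^2 - 15*h + 100) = (h - 5)*(h - 2)^3*(h^2 - h - 20) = (h - 5)^2*(h - 2)^3*(h + 4)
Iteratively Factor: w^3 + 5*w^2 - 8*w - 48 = (w - 3)*(w^2 + 8*w + 16) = (w - 3)*(w + 4)*(w + 4)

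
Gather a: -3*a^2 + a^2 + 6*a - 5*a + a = -2*a^2 + 2*a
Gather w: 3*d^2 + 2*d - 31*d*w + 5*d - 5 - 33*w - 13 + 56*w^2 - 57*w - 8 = 3*d^2 + 7*d + 56*w^2 + w*(-31*d - 90) - 26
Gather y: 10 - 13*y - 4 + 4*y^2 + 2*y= 4*y^2 - 11*y + 6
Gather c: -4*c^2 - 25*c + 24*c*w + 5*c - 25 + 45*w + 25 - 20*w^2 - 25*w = -4*c^2 + c*(24*w - 20) - 20*w^2 + 20*w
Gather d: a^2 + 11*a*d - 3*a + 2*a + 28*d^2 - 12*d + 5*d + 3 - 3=a^2 - a + 28*d^2 + d*(11*a - 7)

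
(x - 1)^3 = x^3 - 3*x^2 + 3*x - 1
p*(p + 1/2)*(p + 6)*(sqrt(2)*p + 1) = sqrt(2)*p^4 + p^3 + 13*sqrt(2)*p^3/2 + 3*sqrt(2)*p^2 + 13*p^2/2 + 3*p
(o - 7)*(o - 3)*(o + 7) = o^3 - 3*o^2 - 49*o + 147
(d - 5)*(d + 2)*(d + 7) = d^3 + 4*d^2 - 31*d - 70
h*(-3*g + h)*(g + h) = -3*g^2*h - 2*g*h^2 + h^3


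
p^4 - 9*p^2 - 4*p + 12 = (p - 3)*(p - 1)*(p + 2)^2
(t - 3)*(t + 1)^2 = t^3 - t^2 - 5*t - 3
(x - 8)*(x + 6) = x^2 - 2*x - 48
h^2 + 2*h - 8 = (h - 2)*(h + 4)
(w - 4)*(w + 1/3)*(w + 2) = w^3 - 5*w^2/3 - 26*w/3 - 8/3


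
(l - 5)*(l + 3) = l^2 - 2*l - 15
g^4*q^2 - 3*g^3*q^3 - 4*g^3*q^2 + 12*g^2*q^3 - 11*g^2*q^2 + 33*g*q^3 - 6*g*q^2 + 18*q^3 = (g - 6)*(g - 3*q)*(g*q + q)^2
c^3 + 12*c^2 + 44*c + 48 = (c + 2)*(c + 4)*(c + 6)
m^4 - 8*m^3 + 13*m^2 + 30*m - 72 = (m - 4)*(m - 3)^2*(m + 2)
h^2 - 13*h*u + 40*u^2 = (h - 8*u)*(h - 5*u)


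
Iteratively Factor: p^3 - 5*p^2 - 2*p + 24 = (p - 4)*(p^2 - p - 6) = (p - 4)*(p + 2)*(p - 3)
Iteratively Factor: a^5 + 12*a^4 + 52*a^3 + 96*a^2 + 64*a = (a + 4)*(a^4 + 8*a^3 + 20*a^2 + 16*a) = (a + 4)^2*(a^3 + 4*a^2 + 4*a) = (a + 2)*(a + 4)^2*(a^2 + 2*a) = (a + 2)^2*(a + 4)^2*(a)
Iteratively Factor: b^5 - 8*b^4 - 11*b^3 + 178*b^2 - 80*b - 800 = (b + 4)*(b^4 - 12*b^3 + 37*b^2 + 30*b - 200) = (b - 5)*(b + 4)*(b^3 - 7*b^2 + 2*b + 40) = (b - 5)*(b + 2)*(b + 4)*(b^2 - 9*b + 20) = (b - 5)*(b - 4)*(b + 2)*(b + 4)*(b - 5)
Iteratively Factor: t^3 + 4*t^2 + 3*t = (t + 3)*(t^2 + t) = (t + 1)*(t + 3)*(t)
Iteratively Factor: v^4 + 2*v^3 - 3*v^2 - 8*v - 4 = (v - 2)*(v^3 + 4*v^2 + 5*v + 2) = (v - 2)*(v + 2)*(v^2 + 2*v + 1) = (v - 2)*(v + 1)*(v + 2)*(v + 1)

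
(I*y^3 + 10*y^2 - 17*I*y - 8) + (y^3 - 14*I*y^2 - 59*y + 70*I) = y^3 + I*y^3 + 10*y^2 - 14*I*y^2 - 59*y - 17*I*y - 8 + 70*I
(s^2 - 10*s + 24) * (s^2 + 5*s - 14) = s^4 - 5*s^3 - 40*s^2 + 260*s - 336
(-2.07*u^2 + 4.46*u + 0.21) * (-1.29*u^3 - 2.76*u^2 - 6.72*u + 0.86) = 2.6703*u^5 - 0.0402000000000013*u^4 + 1.3299*u^3 - 32.331*u^2 + 2.4244*u + 0.1806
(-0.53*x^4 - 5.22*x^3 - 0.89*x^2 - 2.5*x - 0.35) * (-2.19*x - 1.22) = 1.1607*x^5 + 12.0784*x^4 + 8.3175*x^3 + 6.5608*x^2 + 3.8165*x + 0.427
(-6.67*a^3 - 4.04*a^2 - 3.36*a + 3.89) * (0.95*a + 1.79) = -6.3365*a^4 - 15.7773*a^3 - 10.4236*a^2 - 2.3189*a + 6.9631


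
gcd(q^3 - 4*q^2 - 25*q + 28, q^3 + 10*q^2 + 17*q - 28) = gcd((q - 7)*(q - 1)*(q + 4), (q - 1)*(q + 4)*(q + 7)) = q^2 + 3*q - 4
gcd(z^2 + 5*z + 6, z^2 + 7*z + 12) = z + 3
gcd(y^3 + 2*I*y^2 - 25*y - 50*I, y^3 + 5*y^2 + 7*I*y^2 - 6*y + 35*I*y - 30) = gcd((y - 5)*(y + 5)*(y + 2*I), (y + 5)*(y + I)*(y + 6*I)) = y + 5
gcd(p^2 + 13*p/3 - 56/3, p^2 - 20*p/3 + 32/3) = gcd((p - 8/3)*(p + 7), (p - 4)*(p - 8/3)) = p - 8/3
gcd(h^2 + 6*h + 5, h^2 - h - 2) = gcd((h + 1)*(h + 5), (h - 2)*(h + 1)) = h + 1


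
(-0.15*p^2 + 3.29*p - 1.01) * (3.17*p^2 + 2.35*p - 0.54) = -0.4755*p^4 + 10.0768*p^3 + 4.6108*p^2 - 4.1501*p + 0.5454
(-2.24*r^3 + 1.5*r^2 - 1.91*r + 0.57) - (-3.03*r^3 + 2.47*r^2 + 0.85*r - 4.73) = 0.79*r^3 - 0.97*r^2 - 2.76*r + 5.3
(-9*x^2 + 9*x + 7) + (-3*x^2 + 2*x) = -12*x^2 + 11*x + 7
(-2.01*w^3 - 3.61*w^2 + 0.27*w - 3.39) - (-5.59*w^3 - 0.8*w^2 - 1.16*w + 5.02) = 3.58*w^3 - 2.81*w^2 + 1.43*w - 8.41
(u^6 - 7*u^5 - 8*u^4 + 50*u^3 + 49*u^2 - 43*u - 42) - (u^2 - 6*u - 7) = u^6 - 7*u^5 - 8*u^4 + 50*u^3 + 48*u^2 - 37*u - 35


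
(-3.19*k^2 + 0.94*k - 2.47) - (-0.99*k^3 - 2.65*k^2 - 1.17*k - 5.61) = 0.99*k^3 - 0.54*k^2 + 2.11*k + 3.14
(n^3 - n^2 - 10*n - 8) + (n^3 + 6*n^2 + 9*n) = 2*n^3 + 5*n^2 - n - 8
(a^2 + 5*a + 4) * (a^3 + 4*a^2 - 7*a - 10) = a^5 + 9*a^4 + 17*a^3 - 29*a^2 - 78*a - 40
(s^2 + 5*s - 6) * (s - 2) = s^3 + 3*s^2 - 16*s + 12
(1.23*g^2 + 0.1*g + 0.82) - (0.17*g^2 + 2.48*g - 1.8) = 1.06*g^2 - 2.38*g + 2.62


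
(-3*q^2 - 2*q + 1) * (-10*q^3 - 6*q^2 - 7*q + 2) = 30*q^5 + 38*q^4 + 23*q^3 + 2*q^2 - 11*q + 2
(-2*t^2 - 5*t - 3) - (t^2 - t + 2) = -3*t^2 - 4*t - 5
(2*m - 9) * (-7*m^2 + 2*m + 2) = -14*m^3 + 67*m^2 - 14*m - 18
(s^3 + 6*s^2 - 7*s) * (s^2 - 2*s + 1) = s^5 + 4*s^4 - 18*s^3 + 20*s^2 - 7*s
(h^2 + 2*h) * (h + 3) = h^3 + 5*h^2 + 6*h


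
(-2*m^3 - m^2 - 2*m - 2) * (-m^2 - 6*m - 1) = 2*m^5 + 13*m^4 + 10*m^3 + 15*m^2 + 14*m + 2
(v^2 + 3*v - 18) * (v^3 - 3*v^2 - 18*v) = v^5 - 45*v^3 + 324*v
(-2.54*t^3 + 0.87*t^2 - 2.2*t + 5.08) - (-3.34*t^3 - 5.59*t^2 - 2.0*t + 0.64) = 0.8*t^3 + 6.46*t^2 - 0.2*t + 4.44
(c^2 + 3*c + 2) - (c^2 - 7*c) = 10*c + 2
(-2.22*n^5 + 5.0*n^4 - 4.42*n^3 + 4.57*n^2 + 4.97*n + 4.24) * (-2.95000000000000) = 6.549*n^5 - 14.75*n^4 + 13.039*n^3 - 13.4815*n^2 - 14.6615*n - 12.508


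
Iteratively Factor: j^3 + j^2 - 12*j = (j + 4)*(j^2 - 3*j) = (j - 3)*(j + 4)*(j)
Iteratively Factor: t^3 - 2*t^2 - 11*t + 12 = (t - 1)*(t^2 - t - 12) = (t - 4)*(t - 1)*(t + 3)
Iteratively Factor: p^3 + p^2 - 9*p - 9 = (p + 1)*(p^2 - 9) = (p - 3)*(p + 1)*(p + 3)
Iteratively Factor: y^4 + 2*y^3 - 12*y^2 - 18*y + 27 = (y + 3)*(y^3 - y^2 - 9*y + 9) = (y + 3)^2*(y^2 - 4*y + 3) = (y - 1)*(y + 3)^2*(y - 3)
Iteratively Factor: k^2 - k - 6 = (k - 3)*(k + 2)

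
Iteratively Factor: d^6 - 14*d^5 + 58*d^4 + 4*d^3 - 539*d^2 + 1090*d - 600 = (d - 1)*(d^5 - 13*d^4 + 45*d^3 + 49*d^2 - 490*d + 600) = (d - 5)*(d - 1)*(d^4 - 8*d^3 + 5*d^2 + 74*d - 120) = (d - 5)*(d - 4)*(d - 1)*(d^3 - 4*d^2 - 11*d + 30) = (d - 5)*(d - 4)*(d - 2)*(d - 1)*(d^2 - 2*d - 15) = (d - 5)^2*(d - 4)*(d - 2)*(d - 1)*(d + 3)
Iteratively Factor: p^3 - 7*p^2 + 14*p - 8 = (p - 2)*(p^2 - 5*p + 4) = (p - 4)*(p - 2)*(p - 1)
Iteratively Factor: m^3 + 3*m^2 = (m)*(m^2 + 3*m) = m*(m + 3)*(m)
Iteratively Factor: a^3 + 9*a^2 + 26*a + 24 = (a + 2)*(a^2 + 7*a + 12) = (a + 2)*(a + 3)*(a + 4)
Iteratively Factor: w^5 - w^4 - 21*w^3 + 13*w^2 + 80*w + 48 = (w + 4)*(w^4 - 5*w^3 - w^2 + 17*w + 12) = (w + 1)*(w + 4)*(w^3 - 6*w^2 + 5*w + 12) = (w - 3)*(w + 1)*(w + 4)*(w^2 - 3*w - 4) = (w - 4)*(w - 3)*(w + 1)*(w + 4)*(w + 1)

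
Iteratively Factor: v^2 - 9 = (v + 3)*(v - 3)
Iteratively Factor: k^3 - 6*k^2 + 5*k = (k - 1)*(k^2 - 5*k) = k*(k - 1)*(k - 5)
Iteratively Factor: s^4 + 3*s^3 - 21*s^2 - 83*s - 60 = (s - 5)*(s^3 + 8*s^2 + 19*s + 12) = (s - 5)*(s + 3)*(s^2 + 5*s + 4) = (s - 5)*(s + 1)*(s + 3)*(s + 4)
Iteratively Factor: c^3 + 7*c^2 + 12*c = (c + 4)*(c^2 + 3*c) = (c + 3)*(c + 4)*(c)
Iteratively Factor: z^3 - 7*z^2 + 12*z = (z - 3)*(z^2 - 4*z) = (z - 4)*(z - 3)*(z)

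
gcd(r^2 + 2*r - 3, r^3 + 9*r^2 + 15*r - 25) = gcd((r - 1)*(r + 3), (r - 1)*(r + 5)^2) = r - 1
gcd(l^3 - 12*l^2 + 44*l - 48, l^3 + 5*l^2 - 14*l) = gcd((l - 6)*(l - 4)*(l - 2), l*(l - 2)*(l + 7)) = l - 2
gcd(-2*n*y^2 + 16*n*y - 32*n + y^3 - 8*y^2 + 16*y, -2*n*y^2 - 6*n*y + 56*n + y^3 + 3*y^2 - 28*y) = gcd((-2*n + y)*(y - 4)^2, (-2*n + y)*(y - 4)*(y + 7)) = -2*n*y + 8*n + y^2 - 4*y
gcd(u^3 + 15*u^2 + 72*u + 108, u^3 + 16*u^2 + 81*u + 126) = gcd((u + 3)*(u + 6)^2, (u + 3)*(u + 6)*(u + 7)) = u^2 + 9*u + 18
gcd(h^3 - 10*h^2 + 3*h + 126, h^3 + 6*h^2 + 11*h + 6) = h + 3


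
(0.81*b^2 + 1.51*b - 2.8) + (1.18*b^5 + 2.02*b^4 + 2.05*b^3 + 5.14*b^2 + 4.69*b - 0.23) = 1.18*b^5 + 2.02*b^4 + 2.05*b^3 + 5.95*b^2 + 6.2*b - 3.03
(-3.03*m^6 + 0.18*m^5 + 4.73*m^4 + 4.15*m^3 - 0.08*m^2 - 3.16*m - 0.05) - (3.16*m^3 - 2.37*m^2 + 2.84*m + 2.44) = -3.03*m^6 + 0.18*m^5 + 4.73*m^4 + 0.99*m^3 + 2.29*m^2 - 6.0*m - 2.49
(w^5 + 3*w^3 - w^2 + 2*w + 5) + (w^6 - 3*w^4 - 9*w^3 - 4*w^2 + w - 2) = w^6 + w^5 - 3*w^4 - 6*w^3 - 5*w^2 + 3*w + 3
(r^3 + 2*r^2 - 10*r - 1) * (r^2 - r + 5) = r^5 + r^4 - 7*r^3 + 19*r^2 - 49*r - 5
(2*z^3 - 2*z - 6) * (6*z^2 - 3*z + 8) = 12*z^5 - 6*z^4 + 4*z^3 - 30*z^2 + 2*z - 48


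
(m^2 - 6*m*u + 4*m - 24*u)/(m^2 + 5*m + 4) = (m - 6*u)/(m + 1)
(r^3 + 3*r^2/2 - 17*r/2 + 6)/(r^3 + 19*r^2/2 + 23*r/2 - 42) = (r - 1)/(r + 7)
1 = 1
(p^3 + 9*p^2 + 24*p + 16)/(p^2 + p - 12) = (p^2 + 5*p + 4)/(p - 3)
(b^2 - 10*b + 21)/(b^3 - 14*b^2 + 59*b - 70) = (b - 3)/(b^2 - 7*b + 10)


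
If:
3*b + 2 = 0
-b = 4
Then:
No Solution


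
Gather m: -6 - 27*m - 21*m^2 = -21*m^2 - 27*m - 6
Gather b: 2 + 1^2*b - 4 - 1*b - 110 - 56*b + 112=-56*b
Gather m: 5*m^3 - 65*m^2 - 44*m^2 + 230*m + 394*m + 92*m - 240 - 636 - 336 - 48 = 5*m^3 - 109*m^2 + 716*m - 1260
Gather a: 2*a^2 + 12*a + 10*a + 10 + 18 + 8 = 2*a^2 + 22*a + 36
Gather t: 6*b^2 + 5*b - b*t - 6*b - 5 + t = 6*b^2 - b + t*(1 - b) - 5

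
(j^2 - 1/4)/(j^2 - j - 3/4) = (2*j - 1)/(2*j - 3)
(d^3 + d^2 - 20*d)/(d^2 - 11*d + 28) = d*(d + 5)/(d - 7)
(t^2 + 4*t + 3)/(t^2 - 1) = (t + 3)/(t - 1)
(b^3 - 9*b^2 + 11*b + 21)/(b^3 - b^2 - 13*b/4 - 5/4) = 4*(b^2 - 10*b + 21)/(4*b^2 - 8*b - 5)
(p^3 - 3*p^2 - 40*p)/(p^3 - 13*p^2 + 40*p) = (p + 5)/(p - 5)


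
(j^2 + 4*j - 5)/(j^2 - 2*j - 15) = (-j^2 - 4*j + 5)/(-j^2 + 2*j + 15)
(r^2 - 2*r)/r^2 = (r - 2)/r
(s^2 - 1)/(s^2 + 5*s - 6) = (s + 1)/(s + 6)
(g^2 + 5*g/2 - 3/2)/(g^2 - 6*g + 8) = (2*g^2 + 5*g - 3)/(2*(g^2 - 6*g + 8))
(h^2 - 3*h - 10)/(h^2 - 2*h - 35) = (-h^2 + 3*h + 10)/(-h^2 + 2*h + 35)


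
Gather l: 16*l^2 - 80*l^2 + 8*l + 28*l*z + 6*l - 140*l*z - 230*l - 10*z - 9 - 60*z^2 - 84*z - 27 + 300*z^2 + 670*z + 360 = -64*l^2 + l*(-112*z - 216) + 240*z^2 + 576*z + 324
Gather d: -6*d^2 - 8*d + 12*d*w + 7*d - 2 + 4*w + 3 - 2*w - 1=-6*d^2 + d*(12*w - 1) + 2*w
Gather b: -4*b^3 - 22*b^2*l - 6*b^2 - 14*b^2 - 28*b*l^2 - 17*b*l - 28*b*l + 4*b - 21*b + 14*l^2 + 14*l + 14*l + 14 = -4*b^3 + b^2*(-22*l - 20) + b*(-28*l^2 - 45*l - 17) + 14*l^2 + 28*l + 14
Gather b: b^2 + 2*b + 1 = b^2 + 2*b + 1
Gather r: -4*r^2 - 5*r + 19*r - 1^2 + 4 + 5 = -4*r^2 + 14*r + 8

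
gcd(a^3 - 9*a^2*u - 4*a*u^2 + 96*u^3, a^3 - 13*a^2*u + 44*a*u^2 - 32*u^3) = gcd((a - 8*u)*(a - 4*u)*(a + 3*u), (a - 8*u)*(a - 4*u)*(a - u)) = a^2 - 12*a*u + 32*u^2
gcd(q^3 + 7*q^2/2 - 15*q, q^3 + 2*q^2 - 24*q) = q^2 + 6*q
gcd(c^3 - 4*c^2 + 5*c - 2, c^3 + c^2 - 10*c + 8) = c^2 - 3*c + 2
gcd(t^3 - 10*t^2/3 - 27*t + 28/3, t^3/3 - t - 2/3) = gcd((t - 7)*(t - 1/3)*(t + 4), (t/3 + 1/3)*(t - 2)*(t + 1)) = 1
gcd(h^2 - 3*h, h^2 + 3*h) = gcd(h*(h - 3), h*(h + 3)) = h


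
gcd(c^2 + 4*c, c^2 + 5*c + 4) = c + 4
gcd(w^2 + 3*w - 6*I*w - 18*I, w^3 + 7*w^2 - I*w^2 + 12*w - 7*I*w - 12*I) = w + 3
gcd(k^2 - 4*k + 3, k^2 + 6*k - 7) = k - 1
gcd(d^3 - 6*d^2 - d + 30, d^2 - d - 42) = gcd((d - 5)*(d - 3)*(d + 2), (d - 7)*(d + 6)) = 1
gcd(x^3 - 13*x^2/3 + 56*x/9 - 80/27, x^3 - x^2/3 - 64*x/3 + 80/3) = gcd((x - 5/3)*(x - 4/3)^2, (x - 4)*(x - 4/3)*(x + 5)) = x - 4/3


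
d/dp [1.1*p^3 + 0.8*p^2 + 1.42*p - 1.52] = 3.3*p^2 + 1.6*p + 1.42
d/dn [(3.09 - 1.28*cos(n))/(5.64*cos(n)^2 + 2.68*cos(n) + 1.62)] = (-7.2192*cos(n)^2 + 34.8552*cos(n) + 10.3548)*sin(n)/(31.8096*cos(n)^4 + 30.2304*cos(n)^3 + 25.456*cos(n)^2 + 8.6832*cos(n) + 2.6244)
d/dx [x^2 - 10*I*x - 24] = 2*x - 10*I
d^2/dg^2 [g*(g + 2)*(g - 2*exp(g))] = -2*g^2*exp(g) - 12*g*exp(g) + 6*g - 12*exp(g) + 4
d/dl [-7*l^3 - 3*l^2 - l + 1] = -21*l^2 - 6*l - 1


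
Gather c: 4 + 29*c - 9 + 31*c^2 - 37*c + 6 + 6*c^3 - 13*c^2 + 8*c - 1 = 6*c^3 + 18*c^2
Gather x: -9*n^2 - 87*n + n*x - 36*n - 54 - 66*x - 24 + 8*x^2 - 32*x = -9*n^2 - 123*n + 8*x^2 + x*(n - 98) - 78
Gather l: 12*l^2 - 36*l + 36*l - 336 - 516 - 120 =12*l^2 - 972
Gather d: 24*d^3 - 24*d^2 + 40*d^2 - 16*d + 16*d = 24*d^3 + 16*d^2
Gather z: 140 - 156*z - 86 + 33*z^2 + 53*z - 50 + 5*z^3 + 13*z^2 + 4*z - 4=5*z^3 + 46*z^2 - 99*z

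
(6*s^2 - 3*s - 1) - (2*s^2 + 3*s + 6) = 4*s^2 - 6*s - 7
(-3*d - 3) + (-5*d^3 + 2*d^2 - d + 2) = -5*d^3 + 2*d^2 - 4*d - 1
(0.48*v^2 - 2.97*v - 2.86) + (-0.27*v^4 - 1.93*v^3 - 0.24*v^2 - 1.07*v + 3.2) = -0.27*v^4 - 1.93*v^3 + 0.24*v^2 - 4.04*v + 0.34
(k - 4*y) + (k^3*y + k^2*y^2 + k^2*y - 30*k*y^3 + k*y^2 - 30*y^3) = k^3*y + k^2*y^2 + k^2*y - 30*k*y^3 + k*y^2 + k - 30*y^3 - 4*y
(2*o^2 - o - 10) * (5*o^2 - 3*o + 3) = 10*o^4 - 11*o^3 - 41*o^2 + 27*o - 30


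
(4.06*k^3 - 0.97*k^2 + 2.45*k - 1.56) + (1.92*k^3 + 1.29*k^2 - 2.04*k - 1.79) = 5.98*k^3 + 0.32*k^2 + 0.41*k - 3.35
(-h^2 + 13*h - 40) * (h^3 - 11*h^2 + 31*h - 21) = -h^5 + 24*h^4 - 214*h^3 + 864*h^2 - 1513*h + 840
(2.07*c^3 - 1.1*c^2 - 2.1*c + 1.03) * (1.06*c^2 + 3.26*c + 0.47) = 2.1942*c^5 + 5.5822*c^4 - 4.8391*c^3 - 6.2712*c^2 + 2.3708*c + 0.4841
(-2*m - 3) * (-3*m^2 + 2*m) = 6*m^3 + 5*m^2 - 6*m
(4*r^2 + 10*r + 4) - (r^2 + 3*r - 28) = 3*r^2 + 7*r + 32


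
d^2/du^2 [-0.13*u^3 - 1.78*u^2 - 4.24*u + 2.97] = -0.78*u - 3.56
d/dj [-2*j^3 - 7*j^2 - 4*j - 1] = -6*j^2 - 14*j - 4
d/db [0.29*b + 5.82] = 0.290000000000000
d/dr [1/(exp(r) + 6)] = -exp(r)/(exp(r) + 6)^2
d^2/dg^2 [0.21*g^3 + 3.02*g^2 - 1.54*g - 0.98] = 1.26*g + 6.04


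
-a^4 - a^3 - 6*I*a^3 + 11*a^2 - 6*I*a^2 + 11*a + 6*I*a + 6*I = (a + 2*I)*(a + 3*I)*(-I*a + 1)*(-I*a - I)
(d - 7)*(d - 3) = d^2 - 10*d + 21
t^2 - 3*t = t*(t - 3)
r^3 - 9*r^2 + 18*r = r*(r - 6)*(r - 3)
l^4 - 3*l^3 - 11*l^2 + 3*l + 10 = (l - 5)*(l - 1)*(l + 1)*(l + 2)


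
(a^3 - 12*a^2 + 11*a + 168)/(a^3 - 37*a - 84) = (a - 8)/(a + 4)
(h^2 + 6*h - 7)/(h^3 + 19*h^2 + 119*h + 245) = (h - 1)/(h^2 + 12*h + 35)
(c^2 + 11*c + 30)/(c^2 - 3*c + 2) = (c^2 + 11*c + 30)/(c^2 - 3*c + 2)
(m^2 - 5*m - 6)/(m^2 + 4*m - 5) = (m^2 - 5*m - 6)/(m^2 + 4*m - 5)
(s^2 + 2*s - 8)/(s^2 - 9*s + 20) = (s^2 + 2*s - 8)/(s^2 - 9*s + 20)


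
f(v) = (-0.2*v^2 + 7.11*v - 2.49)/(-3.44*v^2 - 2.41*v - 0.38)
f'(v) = (7.11 - 0.4*v)/(-3.44*v^2 - 2.41*v - 0.38) + (6.88*v + 2.41)*(-0.2*v^2 + 7.11*v - 2.49)/(-3.44*v^2 - 2.41*v - 0.38)^2 = (24.9404*v^2 - 16.9792*v - 8.7027)/(11.8336*v^4 + 16.5808*v^3 + 8.4225*v^2 + 1.8316*v + 0.1444)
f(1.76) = -0.62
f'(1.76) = 0.17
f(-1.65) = 2.56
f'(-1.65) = 2.62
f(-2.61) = 1.28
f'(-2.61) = 0.67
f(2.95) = -0.45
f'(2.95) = 0.11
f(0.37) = -0.07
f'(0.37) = -3.81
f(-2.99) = 1.07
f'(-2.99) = 0.46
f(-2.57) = 1.31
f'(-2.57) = 0.70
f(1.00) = -0.71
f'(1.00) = -0.02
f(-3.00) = 1.06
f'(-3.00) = 0.46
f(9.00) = -0.15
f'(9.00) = 0.02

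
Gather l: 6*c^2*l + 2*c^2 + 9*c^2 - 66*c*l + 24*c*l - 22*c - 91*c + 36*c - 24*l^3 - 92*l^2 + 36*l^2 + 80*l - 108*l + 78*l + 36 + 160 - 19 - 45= 11*c^2 - 77*c - 24*l^3 - 56*l^2 + l*(6*c^2 - 42*c + 50) + 132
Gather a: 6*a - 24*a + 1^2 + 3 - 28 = -18*a - 24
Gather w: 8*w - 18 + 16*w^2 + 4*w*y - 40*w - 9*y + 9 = 16*w^2 + w*(4*y - 32) - 9*y - 9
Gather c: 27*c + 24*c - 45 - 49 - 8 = 51*c - 102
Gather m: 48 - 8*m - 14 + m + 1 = 35 - 7*m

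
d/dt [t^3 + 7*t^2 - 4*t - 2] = 3*t^2 + 14*t - 4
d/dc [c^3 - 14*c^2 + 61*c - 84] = 3*c^2 - 28*c + 61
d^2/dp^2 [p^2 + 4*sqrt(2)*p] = 2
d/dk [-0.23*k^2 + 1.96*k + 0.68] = 1.96 - 0.46*k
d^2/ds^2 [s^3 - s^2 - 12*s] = 6*s - 2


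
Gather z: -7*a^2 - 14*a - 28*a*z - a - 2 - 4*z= -7*a^2 - 15*a + z*(-28*a - 4) - 2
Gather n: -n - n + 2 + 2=4 - 2*n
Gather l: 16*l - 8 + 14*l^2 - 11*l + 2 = 14*l^2 + 5*l - 6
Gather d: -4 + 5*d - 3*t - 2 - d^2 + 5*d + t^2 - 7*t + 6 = -d^2 + 10*d + t^2 - 10*t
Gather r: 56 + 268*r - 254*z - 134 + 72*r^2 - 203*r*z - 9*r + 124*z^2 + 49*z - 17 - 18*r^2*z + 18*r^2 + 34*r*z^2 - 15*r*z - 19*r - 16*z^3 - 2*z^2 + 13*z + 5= r^2*(90 - 18*z) + r*(34*z^2 - 218*z + 240) - 16*z^3 + 122*z^2 - 192*z - 90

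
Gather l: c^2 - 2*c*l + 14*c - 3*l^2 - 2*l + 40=c^2 + 14*c - 3*l^2 + l*(-2*c - 2) + 40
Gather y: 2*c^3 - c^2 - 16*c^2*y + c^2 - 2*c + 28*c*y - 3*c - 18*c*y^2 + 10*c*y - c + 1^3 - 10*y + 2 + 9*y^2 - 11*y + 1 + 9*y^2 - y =2*c^3 - 6*c + y^2*(18 - 18*c) + y*(-16*c^2 + 38*c - 22) + 4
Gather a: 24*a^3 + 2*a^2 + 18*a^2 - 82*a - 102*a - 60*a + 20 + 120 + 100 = 24*a^3 + 20*a^2 - 244*a + 240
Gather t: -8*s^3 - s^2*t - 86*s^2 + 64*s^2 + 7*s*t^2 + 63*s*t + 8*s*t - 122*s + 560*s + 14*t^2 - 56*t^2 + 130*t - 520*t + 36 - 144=-8*s^3 - 22*s^2 + 438*s + t^2*(7*s - 42) + t*(-s^2 + 71*s - 390) - 108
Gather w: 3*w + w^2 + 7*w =w^2 + 10*w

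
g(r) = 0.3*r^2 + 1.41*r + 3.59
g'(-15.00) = -7.59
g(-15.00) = 49.94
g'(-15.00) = -7.59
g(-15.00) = 49.94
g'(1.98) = 2.60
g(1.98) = 7.56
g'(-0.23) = 1.27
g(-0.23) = 3.28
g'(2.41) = 2.86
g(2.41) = 8.73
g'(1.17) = 2.11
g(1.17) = 5.65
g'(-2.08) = 0.16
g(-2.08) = 1.96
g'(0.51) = 1.72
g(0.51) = 4.39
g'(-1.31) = 0.62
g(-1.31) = 2.26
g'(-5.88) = -2.12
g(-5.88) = 5.67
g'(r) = 0.6*r + 1.41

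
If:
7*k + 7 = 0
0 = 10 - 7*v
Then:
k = -1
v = 10/7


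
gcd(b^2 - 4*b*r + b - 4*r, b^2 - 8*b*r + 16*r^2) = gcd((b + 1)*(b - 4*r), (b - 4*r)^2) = -b + 4*r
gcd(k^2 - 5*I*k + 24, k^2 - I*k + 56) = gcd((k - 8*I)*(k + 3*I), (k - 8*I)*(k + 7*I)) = k - 8*I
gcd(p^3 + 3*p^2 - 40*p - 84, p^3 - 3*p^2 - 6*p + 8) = p + 2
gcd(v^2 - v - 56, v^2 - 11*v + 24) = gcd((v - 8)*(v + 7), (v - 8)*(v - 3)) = v - 8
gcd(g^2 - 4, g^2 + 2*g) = g + 2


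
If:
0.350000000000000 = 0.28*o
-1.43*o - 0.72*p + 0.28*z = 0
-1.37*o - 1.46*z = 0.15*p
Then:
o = 1.25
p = -2.83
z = -0.88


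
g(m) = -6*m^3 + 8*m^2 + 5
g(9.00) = -3721.00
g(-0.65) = 10.03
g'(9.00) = -1314.00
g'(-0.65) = -18.00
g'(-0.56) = -14.60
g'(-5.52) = -636.79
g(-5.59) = 1303.05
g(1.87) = -6.26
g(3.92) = -233.49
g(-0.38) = 6.48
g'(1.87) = -33.02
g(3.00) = -85.00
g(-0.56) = 8.56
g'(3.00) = -114.00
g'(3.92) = -213.88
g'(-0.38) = -8.68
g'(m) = -18*m^2 + 16*m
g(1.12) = 6.61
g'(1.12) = -4.66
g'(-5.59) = -651.91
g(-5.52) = 1257.94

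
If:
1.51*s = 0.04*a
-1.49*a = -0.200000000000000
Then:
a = 0.13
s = 0.00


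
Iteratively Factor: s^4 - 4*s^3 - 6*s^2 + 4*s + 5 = (s - 1)*(s^3 - 3*s^2 - 9*s - 5) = (s - 1)*(s + 1)*(s^2 - 4*s - 5) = (s - 5)*(s - 1)*(s + 1)*(s + 1)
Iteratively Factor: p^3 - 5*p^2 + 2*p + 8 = (p - 4)*(p^2 - p - 2) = (p - 4)*(p - 2)*(p + 1)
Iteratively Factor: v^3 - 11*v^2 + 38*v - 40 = (v - 4)*(v^2 - 7*v + 10) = (v - 5)*(v - 4)*(v - 2)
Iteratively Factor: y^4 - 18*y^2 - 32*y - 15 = (y + 1)*(y^3 - y^2 - 17*y - 15) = (y + 1)^2*(y^2 - 2*y - 15) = (y + 1)^2*(y + 3)*(y - 5)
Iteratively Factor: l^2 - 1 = (l - 1)*(l + 1)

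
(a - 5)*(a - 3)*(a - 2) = a^3 - 10*a^2 + 31*a - 30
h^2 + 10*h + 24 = (h + 4)*(h + 6)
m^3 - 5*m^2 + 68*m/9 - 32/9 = (m - 8/3)*(m - 4/3)*(m - 1)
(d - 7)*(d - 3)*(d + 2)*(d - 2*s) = d^4 - 2*d^3*s - 8*d^3 + 16*d^2*s + d^2 - 2*d*s + 42*d - 84*s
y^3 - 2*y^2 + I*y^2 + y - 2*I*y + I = (y - 1)^2*(y + I)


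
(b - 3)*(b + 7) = b^2 + 4*b - 21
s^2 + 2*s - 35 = (s - 5)*(s + 7)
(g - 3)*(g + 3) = g^2 - 9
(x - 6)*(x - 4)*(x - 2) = x^3 - 12*x^2 + 44*x - 48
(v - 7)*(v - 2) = v^2 - 9*v + 14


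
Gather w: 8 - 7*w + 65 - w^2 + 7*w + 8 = 81 - w^2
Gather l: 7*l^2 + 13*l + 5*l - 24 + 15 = 7*l^2 + 18*l - 9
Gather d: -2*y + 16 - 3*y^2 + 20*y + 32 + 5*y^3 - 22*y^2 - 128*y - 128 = 5*y^3 - 25*y^2 - 110*y - 80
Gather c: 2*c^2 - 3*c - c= 2*c^2 - 4*c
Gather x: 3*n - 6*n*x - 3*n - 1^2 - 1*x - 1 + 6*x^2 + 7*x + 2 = 6*x^2 + x*(6 - 6*n)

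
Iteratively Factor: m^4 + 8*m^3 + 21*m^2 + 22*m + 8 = (m + 1)*(m^3 + 7*m^2 + 14*m + 8) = (m + 1)*(m + 4)*(m^2 + 3*m + 2) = (m + 1)^2*(m + 4)*(m + 2)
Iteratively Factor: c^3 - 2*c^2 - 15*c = (c + 3)*(c^2 - 5*c) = (c - 5)*(c + 3)*(c)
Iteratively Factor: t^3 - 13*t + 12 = (t - 1)*(t^2 + t - 12) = (t - 3)*(t - 1)*(t + 4)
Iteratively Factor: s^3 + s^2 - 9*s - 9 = (s - 3)*(s^2 + 4*s + 3) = (s - 3)*(s + 3)*(s + 1)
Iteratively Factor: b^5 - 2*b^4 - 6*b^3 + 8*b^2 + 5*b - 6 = (b - 1)*(b^4 - b^3 - 7*b^2 + b + 6) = (b - 1)*(b + 1)*(b^3 - 2*b^2 - 5*b + 6) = (b - 3)*(b - 1)*(b + 1)*(b^2 + b - 2) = (b - 3)*(b - 1)*(b + 1)*(b + 2)*(b - 1)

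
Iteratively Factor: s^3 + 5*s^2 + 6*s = (s + 3)*(s^2 + 2*s) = s*(s + 3)*(s + 2)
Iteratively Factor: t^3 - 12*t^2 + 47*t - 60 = (t - 4)*(t^2 - 8*t + 15) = (t - 4)*(t - 3)*(t - 5)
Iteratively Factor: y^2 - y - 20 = (y + 4)*(y - 5)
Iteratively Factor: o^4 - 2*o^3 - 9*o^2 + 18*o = (o + 3)*(o^3 - 5*o^2 + 6*o) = o*(o + 3)*(o^2 - 5*o + 6) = o*(o - 3)*(o + 3)*(o - 2)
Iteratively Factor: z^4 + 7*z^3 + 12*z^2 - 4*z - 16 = (z + 4)*(z^3 + 3*z^2 - 4) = (z - 1)*(z + 4)*(z^2 + 4*z + 4) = (z - 1)*(z + 2)*(z + 4)*(z + 2)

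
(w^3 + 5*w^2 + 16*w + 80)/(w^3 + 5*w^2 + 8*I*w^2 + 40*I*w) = (w^2 + 16)/(w*(w + 8*I))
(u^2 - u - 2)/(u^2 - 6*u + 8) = (u + 1)/(u - 4)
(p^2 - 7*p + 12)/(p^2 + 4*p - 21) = (p - 4)/(p + 7)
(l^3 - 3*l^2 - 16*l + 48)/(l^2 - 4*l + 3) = (l^2 - 16)/(l - 1)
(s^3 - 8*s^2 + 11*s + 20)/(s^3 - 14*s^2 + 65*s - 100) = (s + 1)/(s - 5)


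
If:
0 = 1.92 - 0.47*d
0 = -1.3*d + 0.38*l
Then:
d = 4.09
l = 13.98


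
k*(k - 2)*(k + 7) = k^3 + 5*k^2 - 14*k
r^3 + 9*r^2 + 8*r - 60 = (r - 2)*(r + 5)*(r + 6)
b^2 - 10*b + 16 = (b - 8)*(b - 2)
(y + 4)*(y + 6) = y^2 + 10*y + 24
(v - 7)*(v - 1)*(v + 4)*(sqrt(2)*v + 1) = sqrt(2)*v^4 - 4*sqrt(2)*v^3 + v^3 - 25*sqrt(2)*v^2 - 4*v^2 - 25*v + 28*sqrt(2)*v + 28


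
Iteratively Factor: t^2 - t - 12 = (t + 3)*(t - 4)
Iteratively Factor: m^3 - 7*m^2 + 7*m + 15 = (m - 3)*(m^2 - 4*m - 5) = (m - 5)*(m - 3)*(m + 1)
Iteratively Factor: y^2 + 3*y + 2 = (y + 1)*(y + 2)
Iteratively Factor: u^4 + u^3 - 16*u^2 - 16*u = (u - 4)*(u^3 + 5*u^2 + 4*u) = (u - 4)*(u + 4)*(u^2 + u) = u*(u - 4)*(u + 4)*(u + 1)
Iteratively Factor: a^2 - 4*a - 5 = (a - 5)*(a + 1)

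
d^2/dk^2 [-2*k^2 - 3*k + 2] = -4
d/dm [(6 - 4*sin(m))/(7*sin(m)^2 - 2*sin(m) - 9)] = 4*(7*sin(m)^2 - 21*sin(m) + 12)*cos(m)/((sin(m) + 1)^2*(7*sin(m) - 9)^2)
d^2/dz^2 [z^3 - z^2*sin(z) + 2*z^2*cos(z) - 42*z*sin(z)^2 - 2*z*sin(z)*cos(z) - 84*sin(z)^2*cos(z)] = z^2*sin(z) - 2*z^2*cos(z) - 8*z*sin(z) + 4*z*sin(2*z) - 4*z*cos(z) - 84*z*cos(2*z) + 6*z - 2*sin(z) - 84*sin(2*z) + 25*cos(z) - 4*cos(2*z) - 189*cos(3*z)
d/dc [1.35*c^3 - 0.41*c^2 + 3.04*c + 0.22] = 4.05*c^2 - 0.82*c + 3.04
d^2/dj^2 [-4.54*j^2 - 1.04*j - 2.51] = -9.08000000000000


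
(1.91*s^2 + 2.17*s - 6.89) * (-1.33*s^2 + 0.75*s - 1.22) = -2.5403*s^4 - 1.4536*s^3 + 8.461*s^2 - 7.8149*s + 8.4058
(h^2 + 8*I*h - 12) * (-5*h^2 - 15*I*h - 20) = -5*h^4 - 55*I*h^3 + 160*h^2 + 20*I*h + 240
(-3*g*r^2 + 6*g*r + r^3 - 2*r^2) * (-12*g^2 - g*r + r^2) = 36*g^3*r^2 - 72*g^3*r - 9*g^2*r^3 + 18*g^2*r^2 - 4*g*r^4 + 8*g*r^3 + r^5 - 2*r^4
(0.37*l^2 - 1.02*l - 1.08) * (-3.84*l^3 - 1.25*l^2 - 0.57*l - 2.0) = -1.4208*l^5 + 3.4543*l^4 + 5.2113*l^3 + 1.1914*l^2 + 2.6556*l + 2.16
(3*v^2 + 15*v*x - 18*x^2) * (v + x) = 3*v^3 + 18*v^2*x - 3*v*x^2 - 18*x^3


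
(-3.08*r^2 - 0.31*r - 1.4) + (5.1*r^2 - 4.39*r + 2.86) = 2.02*r^2 - 4.7*r + 1.46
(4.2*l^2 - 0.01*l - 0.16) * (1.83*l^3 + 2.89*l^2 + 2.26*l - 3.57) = 7.686*l^5 + 12.1197*l^4 + 9.1703*l^3 - 15.479*l^2 - 0.3259*l + 0.5712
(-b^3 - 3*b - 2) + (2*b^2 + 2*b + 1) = -b^3 + 2*b^2 - b - 1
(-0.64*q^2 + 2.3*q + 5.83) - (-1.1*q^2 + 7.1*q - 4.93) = 0.46*q^2 - 4.8*q + 10.76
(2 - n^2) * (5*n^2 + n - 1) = -5*n^4 - n^3 + 11*n^2 + 2*n - 2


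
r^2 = r^2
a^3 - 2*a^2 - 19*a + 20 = (a - 5)*(a - 1)*(a + 4)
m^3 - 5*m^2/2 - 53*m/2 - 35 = (m - 7)*(m + 2)*(m + 5/2)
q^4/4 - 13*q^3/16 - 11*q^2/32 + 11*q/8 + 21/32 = (q/2 + 1/4)*(q/2 + 1/2)*(q - 3)*(q - 7/4)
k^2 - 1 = (k - 1)*(k + 1)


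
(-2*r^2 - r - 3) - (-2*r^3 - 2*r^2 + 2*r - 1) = 2*r^3 - 3*r - 2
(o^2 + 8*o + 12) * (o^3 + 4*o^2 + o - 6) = o^5 + 12*o^4 + 45*o^3 + 50*o^2 - 36*o - 72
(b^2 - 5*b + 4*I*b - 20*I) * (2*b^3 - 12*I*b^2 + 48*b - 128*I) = 2*b^5 - 10*b^4 - 4*I*b^4 + 96*b^3 + 20*I*b^3 - 480*b^2 + 64*I*b^2 + 512*b - 320*I*b - 2560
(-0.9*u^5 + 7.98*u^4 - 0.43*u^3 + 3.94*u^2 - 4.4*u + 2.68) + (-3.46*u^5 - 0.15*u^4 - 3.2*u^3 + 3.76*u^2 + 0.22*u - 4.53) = -4.36*u^5 + 7.83*u^4 - 3.63*u^3 + 7.7*u^2 - 4.18*u - 1.85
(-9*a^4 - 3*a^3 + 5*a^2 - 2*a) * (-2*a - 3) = 18*a^5 + 33*a^4 - a^3 - 11*a^2 + 6*a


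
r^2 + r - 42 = (r - 6)*(r + 7)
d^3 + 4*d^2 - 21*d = d*(d - 3)*(d + 7)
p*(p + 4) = p^2 + 4*p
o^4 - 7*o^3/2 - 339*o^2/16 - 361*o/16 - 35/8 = (o - 7)*(o + 1/4)*(o + 5/4)*(o + 2)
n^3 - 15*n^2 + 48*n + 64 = (n - 8)^2*(n + 1)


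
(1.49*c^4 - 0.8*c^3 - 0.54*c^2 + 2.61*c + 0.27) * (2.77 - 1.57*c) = -2.3393*c^5 + 5.3833*c^4 - 1.3682*c^3 - 5.5935*c^2 + 6.8058*c + 0.7479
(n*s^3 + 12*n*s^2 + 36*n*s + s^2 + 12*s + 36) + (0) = n*s^3 + 12*n*s^2 + 36*n*s + s^2 + 12*s + 36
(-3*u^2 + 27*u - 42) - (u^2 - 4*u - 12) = -4*u^2 + 31*u - 30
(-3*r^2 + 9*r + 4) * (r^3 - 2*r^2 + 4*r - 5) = -3*r^5 + 15*r^4 - 26*r^3 + 43*r^2 - 29*r - 20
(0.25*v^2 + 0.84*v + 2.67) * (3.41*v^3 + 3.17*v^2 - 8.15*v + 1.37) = 0.8525*v^5 + 3.6569*v^4 + 9.73*v^3 + 1.9604*v^2 - 20.6097*v + 3.6579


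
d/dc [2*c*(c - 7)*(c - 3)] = 6*c^2 - 40*c + 42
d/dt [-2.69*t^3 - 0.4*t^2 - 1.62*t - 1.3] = -8.07*t^2 - 0.8*t - 1.62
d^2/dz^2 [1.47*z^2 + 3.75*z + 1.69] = 2.94000000000000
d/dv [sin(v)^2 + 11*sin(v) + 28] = (2*sin(v) + 11)*cos(v)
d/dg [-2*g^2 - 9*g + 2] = -4*g - 9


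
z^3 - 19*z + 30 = (z - 3)*(z - 2)*(z + 5)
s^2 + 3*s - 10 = (s - 2)*(s + 5)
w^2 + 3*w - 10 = (w - 2)*(w + 5)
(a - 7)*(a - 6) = a^2 - 13*a + 42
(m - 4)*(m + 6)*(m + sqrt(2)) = m^3 + sqrt(2)*m^2 + 2*m^2 - 24*m + 2*sqrt(2)*m - 24*sqrt(2)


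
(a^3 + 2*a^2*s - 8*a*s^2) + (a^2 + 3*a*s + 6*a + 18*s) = a^3 + 2*a^2*s + a^2 - 8*a*s^2 + 3*a*s + 6*a + 18*s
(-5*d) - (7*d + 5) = -12*d - 5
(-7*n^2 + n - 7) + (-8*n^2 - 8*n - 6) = -15*n^2 - 7*n - 13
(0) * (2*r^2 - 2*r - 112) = 0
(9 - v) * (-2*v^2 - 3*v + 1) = 2*v^3 - 15*v^2 - 28*v + 9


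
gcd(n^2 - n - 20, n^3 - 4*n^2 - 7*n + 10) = n - 5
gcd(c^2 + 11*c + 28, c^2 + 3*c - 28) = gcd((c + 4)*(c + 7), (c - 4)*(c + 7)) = c + 7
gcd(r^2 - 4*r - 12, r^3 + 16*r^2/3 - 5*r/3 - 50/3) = r + 2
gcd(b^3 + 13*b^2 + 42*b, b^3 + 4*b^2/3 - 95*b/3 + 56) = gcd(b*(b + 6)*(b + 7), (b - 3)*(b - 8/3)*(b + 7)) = b + 7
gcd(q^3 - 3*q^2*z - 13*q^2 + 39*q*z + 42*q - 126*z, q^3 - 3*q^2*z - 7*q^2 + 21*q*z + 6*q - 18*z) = -q^2 + 3*q*z + 6*q - 18*z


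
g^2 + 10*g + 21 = (g + 3)*(g + 7)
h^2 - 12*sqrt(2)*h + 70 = (h - 7*sqrt(2))*(h - 5*sqrt(2))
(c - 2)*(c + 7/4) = c^2 - c/4 - 7/2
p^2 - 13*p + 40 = (p - 8)*(p - 5)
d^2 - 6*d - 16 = (d - 8)*(d + 2)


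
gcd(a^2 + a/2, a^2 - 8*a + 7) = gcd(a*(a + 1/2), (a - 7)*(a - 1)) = 1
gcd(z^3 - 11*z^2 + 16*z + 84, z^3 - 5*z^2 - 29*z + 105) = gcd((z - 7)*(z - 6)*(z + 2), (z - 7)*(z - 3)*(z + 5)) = z - 7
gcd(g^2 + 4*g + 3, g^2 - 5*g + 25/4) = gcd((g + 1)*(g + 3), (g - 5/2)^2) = 1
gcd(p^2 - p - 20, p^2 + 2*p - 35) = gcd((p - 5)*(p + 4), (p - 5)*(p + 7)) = p - 5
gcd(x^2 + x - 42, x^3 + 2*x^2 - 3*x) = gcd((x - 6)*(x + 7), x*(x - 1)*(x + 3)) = 1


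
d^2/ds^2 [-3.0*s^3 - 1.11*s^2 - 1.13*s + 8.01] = -18.0*s - 2.22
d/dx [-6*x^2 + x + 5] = 1 - 12*x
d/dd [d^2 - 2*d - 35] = 2*d - 2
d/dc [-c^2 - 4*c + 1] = -2*c - 4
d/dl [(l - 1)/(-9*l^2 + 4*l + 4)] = (9*l^2 - 18*l + 8)/(81*l^4 - 72*l^3 - 56*l^2 + 32*l + 16)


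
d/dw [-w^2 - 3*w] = -2*w - 3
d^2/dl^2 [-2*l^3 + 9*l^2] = 18 - 12*l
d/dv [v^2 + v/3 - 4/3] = 2*v + 1/3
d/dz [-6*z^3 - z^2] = 2*z*(-9*z - 1)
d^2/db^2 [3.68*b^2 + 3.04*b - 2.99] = 7.36000000000000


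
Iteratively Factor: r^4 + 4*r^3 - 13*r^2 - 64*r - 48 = (r + 4)*(r^3 - 13*r - 12) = (r + 3)*(r + 4)*(r^2 - 3*r - 4) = (r + 1)*(r + 3)*(r + 4)*(r - 4)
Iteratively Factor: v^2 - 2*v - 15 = (v + 3)*(v - 5)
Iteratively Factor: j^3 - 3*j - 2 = (j + 1)*(j^2 - j - 2) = (j - 2)*(j + 1)*(j + 1)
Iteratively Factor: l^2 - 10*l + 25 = (l - 5)*(l - 5)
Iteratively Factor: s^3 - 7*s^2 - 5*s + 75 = (s + 3)*(s^2 - 10*s + 25) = (s - 5)*(s + 3)*(s - 5)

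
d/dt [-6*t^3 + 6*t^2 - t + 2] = -18*t^2 + 12*t - 1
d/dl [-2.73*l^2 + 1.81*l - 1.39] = 1.81 - 5.46*l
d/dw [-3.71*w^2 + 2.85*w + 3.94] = 2.85 - 7.42*w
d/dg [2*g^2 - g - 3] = 4*g - 1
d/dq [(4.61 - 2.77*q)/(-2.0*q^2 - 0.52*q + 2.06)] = (-5.54*q^2 + 18.44*q - 3.309)/(4.0*q^4 + 2.08*q^3 - 7.9696*q^2 - 2.1424*q + 4.2436)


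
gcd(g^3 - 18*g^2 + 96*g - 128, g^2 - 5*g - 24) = g - 8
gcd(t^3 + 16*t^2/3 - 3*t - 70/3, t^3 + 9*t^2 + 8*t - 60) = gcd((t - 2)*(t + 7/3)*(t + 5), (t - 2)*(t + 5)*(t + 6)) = t^2 + 3*t - 10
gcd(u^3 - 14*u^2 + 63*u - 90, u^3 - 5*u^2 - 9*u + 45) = u^2 - 8*u + 15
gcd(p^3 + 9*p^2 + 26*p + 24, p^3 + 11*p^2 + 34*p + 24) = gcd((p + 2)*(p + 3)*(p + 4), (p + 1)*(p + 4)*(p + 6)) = p + 4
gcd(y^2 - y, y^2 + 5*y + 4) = 1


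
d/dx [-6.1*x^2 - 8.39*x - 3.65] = -12.2*x - 8.39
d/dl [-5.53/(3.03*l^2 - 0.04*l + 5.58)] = (33.5118*l - 0.2212)/(3.03*l^2 - 0.04*l + 5.58)^2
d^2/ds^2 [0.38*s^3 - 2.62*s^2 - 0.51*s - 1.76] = 2.28*s - 5.24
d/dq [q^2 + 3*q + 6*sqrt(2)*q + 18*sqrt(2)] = 2*q + 3 + 6*sqrt(2)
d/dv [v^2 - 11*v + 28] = 2*v - 11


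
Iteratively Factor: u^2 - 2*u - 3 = (u - 3)*(u + 1)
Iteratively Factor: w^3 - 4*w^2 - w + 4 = (w - 1)*(w^2 - 3*w - 4) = (w - 4)*(w - 1)*(w + 1)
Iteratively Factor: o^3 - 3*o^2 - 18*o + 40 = (o - 2)*(o^2 - o - 20) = (o - 2)*(o + 4)*(o - 5)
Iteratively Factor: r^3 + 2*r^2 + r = (r + 1)*(r^2 + r) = r*(r + 1)*(r + 1)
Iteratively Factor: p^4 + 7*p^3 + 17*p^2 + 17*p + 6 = (p + 2)*(p^3 + 5*p^2 + 7*p + 3) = (p + 1)*(p + 2)*(p^2 + 4*p + 3) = (p + 1)*(p + 2)*(p + 3)*(p + 1)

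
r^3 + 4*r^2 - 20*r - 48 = (r - 4)*(r + 2)*(r + 6)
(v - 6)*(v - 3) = v^2 - 9*v + 18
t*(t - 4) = t^2 - 4*t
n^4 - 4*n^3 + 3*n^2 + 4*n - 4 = (n - 2)^2*(n - 1)*(n + 1)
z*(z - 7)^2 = z^3 - 14*z^2 + 49*z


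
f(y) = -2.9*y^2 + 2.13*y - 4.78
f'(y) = 2.13 - 5.8*y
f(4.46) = -52.97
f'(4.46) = -23.74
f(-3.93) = -57.94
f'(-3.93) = 24.92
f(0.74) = -4.79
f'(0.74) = -2.16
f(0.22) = -4.45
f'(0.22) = 0.85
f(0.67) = -4.65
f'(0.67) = -1.76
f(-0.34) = -5.84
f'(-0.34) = 4.10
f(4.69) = -58.58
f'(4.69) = -25.07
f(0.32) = -4.40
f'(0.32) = 0.27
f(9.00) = -220.51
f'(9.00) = -50.07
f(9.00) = -220.51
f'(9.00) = -50.07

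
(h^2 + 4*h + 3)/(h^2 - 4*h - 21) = (h + 1)/(h - 7)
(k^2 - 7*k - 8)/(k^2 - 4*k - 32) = (k + 1)/(k + 4)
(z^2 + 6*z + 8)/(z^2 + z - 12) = (z + 2)/(z - 3)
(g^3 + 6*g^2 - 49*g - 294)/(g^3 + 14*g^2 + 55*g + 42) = (g - 7)/(g + 1)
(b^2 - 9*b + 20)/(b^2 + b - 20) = (b - 5)/(b + 5)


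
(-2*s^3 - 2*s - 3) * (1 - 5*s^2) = 10*s^5 + 8*s^3 + 15*s^2 - 2*s - 3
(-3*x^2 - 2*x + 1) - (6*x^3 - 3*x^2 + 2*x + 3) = -6*x^3 - 4*x - 2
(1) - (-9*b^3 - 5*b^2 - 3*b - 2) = 9*b^3 + 5*b^2 + 3*b + 3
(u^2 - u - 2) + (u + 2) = u^2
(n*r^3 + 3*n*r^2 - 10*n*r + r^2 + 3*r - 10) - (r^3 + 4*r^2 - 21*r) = n*r^3 + 3*n*r^2 - 10*n*r - r^3 - 3*r^2 + 24*r - 10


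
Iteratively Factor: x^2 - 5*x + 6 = (x - 3)*(x - 2)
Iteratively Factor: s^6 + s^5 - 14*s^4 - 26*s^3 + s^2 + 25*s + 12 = (s + 1)*(s^5 - 14*s^3 - 12*s^2 + 13*s + 12) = (s + 1)^2*(s^4 - s^3 - 13*s^2 + s + 12) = (s - 4)*(s + 1)^2*(s^3 + 3*s^2 - s - 3) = (s - 4)*(s + 1)^3*(s^2 + 2*s - 3) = (s - 4)*(s + 1)^3*(s + 3)*(s - 1)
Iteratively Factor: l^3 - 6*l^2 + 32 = (l - 4)*(l^2 - 2*l - 8) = (l - 4)*(l + 2)*(l - 4)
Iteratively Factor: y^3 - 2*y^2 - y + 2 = (y + 1)*(y^2 - 3*y + 2) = (y - 1)*(y + 1)*(y - 2)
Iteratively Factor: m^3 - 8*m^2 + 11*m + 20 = (m - 5)*(m^2 - 3*m - 4) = (m - 5)*(m - 4)*(m + 1)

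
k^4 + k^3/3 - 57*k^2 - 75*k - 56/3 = (k - 8)*(k + 1/3)*(k + 1)*(k + 7)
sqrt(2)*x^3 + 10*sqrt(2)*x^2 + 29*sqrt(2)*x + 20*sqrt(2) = (x + 4)*(x + 5)*(sqrt(2)*x + sqrt(2))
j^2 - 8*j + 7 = (j - 7)*(j - 1)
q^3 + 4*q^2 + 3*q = q*(q + 1)*(q + 3)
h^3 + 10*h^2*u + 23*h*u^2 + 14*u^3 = (h + u)*(h + 2*u)*(h + 7*u)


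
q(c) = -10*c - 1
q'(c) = -10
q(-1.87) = 17.70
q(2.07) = -21.70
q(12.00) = -121.00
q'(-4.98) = -10.00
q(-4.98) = 48.80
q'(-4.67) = -10.00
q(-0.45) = 3.50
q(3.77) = -38.70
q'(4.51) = -10.00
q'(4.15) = -10.00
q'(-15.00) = -10.00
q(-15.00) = 149.00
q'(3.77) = -10.00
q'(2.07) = -10.00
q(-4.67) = 45.70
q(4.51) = -46.10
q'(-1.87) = -10.00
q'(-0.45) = -10.00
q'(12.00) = -10.00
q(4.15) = -42.50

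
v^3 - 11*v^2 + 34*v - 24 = (v - 6)*(v - 4)*(v - 1)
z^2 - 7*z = z*(z - 7)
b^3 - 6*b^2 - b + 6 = (b - 6)*(b - 1)*(b + 1)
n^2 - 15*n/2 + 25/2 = (n - 5)*(n - 5/2)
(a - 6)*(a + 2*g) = a^2 + 2*a*g - 6*a - 12*g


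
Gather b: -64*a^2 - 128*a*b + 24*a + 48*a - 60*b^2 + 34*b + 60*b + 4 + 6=-64*a^2 + 72*a - 60*b^2 + b*(94 - 128*a) + 10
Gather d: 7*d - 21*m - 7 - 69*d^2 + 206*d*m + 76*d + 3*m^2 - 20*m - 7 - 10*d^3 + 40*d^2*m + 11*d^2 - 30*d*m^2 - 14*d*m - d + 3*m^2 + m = -10*d^3 + d^2*(40*m - 58) + d*(-30*m^2 + 192*m + 82) + 6*m^2 - 40*m - 14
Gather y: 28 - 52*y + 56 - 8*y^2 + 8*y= -8*y^2 - 44*y + 84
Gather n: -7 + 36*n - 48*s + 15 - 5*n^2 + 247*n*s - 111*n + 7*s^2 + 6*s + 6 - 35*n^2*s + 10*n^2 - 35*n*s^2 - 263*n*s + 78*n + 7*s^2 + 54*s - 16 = n^2*(5 - 35*s) + n*(-35*s^2 - 16*s + 3) + 14*s^2 + 12*s - 2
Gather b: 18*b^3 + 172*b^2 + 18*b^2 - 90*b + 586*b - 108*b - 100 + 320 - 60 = 18*b^3 + 190*b^2 + 388*b + 160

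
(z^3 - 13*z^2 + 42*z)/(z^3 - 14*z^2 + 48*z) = (z - 7)/(z - 8)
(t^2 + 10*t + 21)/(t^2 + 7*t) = (t + 3)/t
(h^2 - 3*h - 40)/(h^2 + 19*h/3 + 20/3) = 3*(h - 8)/(3*h + 4)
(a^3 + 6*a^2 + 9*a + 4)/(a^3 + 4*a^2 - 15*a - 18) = (a^2 + 5*a + 4)/(a^2 + 3*a - 18)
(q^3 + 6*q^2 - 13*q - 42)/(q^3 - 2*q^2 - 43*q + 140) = (q^2 - q - 6)/(q^2 - 9*q + 20)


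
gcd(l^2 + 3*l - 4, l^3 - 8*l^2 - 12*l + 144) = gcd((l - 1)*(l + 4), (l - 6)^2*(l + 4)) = l + 4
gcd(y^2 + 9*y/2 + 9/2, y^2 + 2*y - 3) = y + 3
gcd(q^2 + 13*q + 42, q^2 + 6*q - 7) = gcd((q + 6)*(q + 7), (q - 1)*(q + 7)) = q + 7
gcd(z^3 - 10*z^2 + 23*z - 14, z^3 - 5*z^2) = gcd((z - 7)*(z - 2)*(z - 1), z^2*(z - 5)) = 1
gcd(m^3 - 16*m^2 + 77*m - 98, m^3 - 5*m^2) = 1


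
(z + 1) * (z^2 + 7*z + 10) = z^3 + 8*z^2 + 17*z + 10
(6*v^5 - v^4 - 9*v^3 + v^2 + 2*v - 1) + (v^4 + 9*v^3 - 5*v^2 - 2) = 6*v^5 - 4*v^2 + 2*v - 3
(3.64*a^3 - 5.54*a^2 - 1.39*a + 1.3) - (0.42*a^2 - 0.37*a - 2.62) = 3.64*a^3 - 5.96*a^2 - 1.02*a + 3.92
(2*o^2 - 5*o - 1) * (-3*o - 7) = -6*o^3 + o^2 + 38*o + 7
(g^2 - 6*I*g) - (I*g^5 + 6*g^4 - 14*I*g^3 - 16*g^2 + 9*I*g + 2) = -I*g^5 - 6*g^4 + 14*I*g^3 + 17*g^2 - 15*I*g - 2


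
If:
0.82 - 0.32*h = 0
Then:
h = 2.56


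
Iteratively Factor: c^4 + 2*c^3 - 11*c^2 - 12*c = (c - 3)*(c^3 + 5*c^2 + 4*c) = (c - 3)*(c + 4)*(c^2 + c) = (c - 3)*(c + 1)*(c + 4)*(c)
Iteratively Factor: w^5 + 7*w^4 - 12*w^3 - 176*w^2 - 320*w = (w + 4)*(w^4 + 3*w^3 - 24*w^2 - 80*w) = (w + 4)^2*(w^3 - w^2 - 20*w) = (w - 5)*(w + 4)^2*(w^2 + 4*w) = (w - 5)*(w + 4)^3*(w)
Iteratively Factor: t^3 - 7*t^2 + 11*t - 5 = (t - 1)*(t^2 - 6*t + 5) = (t - 1)^2*(t - 5)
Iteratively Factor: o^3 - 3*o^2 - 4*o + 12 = (o - 3)*(o^2 - 4) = (o - 3)*(o - 2)*(o + 2)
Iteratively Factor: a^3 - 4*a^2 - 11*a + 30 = (a - 2)*(a^2 - 2*a - 15) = (a - 2)*(a + 3)*(a - 5)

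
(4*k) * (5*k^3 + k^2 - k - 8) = 20*k^4 + 4*k^3 - 4*k^2 - 32*k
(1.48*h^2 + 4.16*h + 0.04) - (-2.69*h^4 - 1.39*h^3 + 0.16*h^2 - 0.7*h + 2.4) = 2.69*h^4 + 1.39*h^3 + 1.32*h^2 + 4.86*h - 2.36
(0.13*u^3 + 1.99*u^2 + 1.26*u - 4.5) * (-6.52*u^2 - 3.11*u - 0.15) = -0.8476*u^5 - 13.3791*u^4 - 14.4236*u^3 + 25.1229*u^2 + 13.806*u + 0.675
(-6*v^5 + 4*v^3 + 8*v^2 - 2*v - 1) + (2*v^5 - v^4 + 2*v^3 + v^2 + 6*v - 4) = -4*v^5 - v^4 + 6*v^3 + 9*v^2 + 4*v - 5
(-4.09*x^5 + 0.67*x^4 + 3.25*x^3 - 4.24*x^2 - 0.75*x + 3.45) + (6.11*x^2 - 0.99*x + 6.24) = -4.09*x^5 + 0.67*x^4 + 3.25*x^3 + 1.87*x^2 - 1.74*x + 9.69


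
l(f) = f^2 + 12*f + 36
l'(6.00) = 24.00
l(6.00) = 144.00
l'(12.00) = 36.00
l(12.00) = 324.00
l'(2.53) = 17.06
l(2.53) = 72.76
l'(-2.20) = 7.60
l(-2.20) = 14.44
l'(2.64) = 17.28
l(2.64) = 74.65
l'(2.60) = 17.20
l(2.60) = 73.96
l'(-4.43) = 3.14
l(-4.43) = 2.46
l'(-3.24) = 5.52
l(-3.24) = 7.62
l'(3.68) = 19.36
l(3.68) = 93.70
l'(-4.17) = 3.66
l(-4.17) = 3.35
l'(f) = 2*f + 12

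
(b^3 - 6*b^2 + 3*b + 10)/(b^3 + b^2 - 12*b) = (b^3 - 6*b^2 + 3*b + 10)/(b*(b^2 + b - 12))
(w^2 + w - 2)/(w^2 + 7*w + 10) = (w - 1)/(w + 5)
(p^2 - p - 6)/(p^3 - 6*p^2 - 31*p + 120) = (p + 2)/(p^2 - 3*p - 40)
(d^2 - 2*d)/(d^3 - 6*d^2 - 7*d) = (2 - d)/(-d^2 + 6*d + 7)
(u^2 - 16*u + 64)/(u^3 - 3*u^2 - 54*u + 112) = (u - 8)/(u^2 + 5*u - 14)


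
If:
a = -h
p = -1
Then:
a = -h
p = -1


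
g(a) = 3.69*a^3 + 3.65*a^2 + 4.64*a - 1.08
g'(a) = 11.07*a^2 + 7.3*a + 4.64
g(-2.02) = -25.97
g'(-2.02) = 35.06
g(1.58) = 29.92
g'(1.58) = 43.81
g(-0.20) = -1.89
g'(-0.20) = 3.62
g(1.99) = 51.69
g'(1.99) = 63.01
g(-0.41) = -2.62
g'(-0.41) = 3.51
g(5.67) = 815.20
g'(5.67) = 401.92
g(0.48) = 2.40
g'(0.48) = 10.69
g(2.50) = 90.99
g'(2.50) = 92.08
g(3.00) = 145.32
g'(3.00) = 126.17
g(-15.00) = -11703.18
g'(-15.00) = 2385.89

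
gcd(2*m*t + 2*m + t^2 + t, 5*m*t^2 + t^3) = 1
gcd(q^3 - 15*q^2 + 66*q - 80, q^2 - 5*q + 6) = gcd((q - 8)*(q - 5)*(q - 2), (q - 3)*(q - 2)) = q - 2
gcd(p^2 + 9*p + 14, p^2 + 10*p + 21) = p + 7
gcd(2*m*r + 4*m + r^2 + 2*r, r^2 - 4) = r + 2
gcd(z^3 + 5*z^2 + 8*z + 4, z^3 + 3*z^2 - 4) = z^2 + 4*z + 4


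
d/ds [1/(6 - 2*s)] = 1/(2*(s - 3)^2)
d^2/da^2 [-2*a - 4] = 0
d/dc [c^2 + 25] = 2*c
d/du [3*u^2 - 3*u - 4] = 6*u - 3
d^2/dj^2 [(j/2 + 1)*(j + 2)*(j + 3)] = 3*j + 7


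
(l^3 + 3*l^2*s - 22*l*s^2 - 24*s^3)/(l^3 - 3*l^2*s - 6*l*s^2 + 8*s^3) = (-l^2 - 7*l*s - 6*s^2)/(-l^2 - l*s + 2*s^2)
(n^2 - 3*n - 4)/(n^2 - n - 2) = (n - 4)/(n - 2)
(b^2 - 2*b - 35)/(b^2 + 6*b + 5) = (b - 7)/(b + 1)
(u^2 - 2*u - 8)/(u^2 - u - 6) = (u - 4)/(u - 3)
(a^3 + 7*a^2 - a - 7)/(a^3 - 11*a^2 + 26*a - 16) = (a^2 + 8*a + 7)/(a^2 - 10*a + 16)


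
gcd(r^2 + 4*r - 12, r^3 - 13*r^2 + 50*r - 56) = r - 2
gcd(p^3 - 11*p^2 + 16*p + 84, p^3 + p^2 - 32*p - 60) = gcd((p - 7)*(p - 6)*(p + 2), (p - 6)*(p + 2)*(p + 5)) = p^2 - 4*p - 12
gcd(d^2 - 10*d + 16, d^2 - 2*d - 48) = d - 8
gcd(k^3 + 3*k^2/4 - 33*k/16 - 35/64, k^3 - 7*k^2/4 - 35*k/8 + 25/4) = k - 5/4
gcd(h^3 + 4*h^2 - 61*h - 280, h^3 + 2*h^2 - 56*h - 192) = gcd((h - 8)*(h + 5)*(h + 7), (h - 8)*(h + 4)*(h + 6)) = h - 8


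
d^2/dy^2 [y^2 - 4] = 2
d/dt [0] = 0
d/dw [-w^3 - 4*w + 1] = -3*w^2 - 4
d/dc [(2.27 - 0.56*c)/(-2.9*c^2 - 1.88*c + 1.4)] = (-1.624*c^2 + 13.166*c + 3.4836)/(8.41*c^4 + 10.904*c^3 - 4.5856*c^2 - 5.264*c + 1.96)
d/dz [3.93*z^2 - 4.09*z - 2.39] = 7.86*z - 4.09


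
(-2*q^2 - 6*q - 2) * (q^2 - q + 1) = -2*q^4 - 4*q^3 + 2*q^2 - 4*q - 2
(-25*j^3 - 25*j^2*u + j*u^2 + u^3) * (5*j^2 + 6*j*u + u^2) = -125*j^5 - 275*j^4*u - 170*j^3*u^2 - 14*j^2*u^3 + 7*j*u^4 + u^5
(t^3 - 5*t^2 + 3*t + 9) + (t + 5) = t^3 - 5*t^2 + 4*t + 14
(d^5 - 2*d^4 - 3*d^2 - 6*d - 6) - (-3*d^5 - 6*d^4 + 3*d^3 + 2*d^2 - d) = 4*d^5 + 4*d^4 - 3*d^3 - 5*d^2 - 5*d - 6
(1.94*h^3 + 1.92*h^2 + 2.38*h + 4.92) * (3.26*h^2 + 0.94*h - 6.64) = 6.3244*h^5 + 8.0828*h^4 - 3.318*h^3 + 5.5276*h^2 - 11.1784*h - 32.6688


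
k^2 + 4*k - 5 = (k - 1)*(k + 5)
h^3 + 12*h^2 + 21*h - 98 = (h - 2)*(h + 7)^2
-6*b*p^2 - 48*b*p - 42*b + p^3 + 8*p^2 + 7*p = (-6*b + p)*(p + 1)*(p + 7)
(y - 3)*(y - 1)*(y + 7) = y^3 + 3*y^2 - 25*y + 21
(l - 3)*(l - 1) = l^2 - 4*l + 3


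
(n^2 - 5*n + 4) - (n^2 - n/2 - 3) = 7 - 9*n/2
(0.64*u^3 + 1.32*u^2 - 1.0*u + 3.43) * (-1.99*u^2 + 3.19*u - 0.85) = -1.2736*u^5 - 0.5852*u^4 + 5.6568*u^3 - 11.1377*u^2 + 11.7917*u - 2.9155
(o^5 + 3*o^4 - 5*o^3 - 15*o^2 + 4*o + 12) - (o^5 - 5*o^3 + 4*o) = 3*o^4 - 15*o^2 + 12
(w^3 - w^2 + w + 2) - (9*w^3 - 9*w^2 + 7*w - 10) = -8*w^3 + 8*w^2 - 6*w + 12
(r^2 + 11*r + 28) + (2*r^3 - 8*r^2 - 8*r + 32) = 2*r^3 - 7*r^2 + 3*r + 60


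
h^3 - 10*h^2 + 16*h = h*(h - 8)*(h - 2)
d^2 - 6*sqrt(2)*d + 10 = (d - 5*sqrt(2))*(d - sqrt(2))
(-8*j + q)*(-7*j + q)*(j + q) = 56*j^3 + 41*j^2*q - 14*j*q^2 + q^3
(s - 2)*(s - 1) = s^2 - 3*s + 2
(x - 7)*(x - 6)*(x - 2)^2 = x^4 - 17*x^3 + 98*x^2 - 220*x + 168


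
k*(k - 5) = k^2 - 5*k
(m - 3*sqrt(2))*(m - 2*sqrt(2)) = m^2 - 5*sqrt(2)*m + 12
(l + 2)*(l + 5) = l^2 + 7*l + 10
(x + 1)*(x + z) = x^2 + x*z + x + z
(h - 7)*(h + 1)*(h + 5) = h^3 - h^2 - 37*h - 35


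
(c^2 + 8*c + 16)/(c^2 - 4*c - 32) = (c + 4)/(c - 8)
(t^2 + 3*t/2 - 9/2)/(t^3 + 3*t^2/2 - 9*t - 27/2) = (2*t - 3)/(2*t^2 - 3*t - 9)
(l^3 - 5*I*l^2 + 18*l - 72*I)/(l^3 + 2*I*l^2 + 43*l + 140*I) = (l^2 - 9*I*l - 18)/(l^2 - 2*I*l + 35)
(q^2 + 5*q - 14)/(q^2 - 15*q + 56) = (q^2 + 5*q - 14)/(q^2 - 15*q + 56)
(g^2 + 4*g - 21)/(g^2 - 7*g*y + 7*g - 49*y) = (3 - g)/(-g + 7*y)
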